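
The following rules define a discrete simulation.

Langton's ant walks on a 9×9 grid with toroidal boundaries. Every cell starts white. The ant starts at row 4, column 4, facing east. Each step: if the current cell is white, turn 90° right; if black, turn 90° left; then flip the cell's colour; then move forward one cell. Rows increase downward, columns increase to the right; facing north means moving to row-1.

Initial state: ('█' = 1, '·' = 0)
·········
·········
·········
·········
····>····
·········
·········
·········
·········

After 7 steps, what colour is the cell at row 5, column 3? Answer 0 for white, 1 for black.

1

[0] ·········
·········
·········
·········
····>····
·········
·········
·········
·········
[1] ·········
·········
·········
·········
····█····
····v····
·········
·········
·········
[2] ·········
·········
·········
·········
····█····
···<█····
·········
·········
·········
[3] ·········
·········
·········
·········
···^█····
···██····
·········
·········
·········
[4] ·········
·········
·········
·········
···█>····
···██····
·········
·········
·········
[5] ·········
·········
·········
····^····
···█·····
···██····
·········
·········
·········
[6] ·········
·········
·········
····█>···
···█·····
···██····
·········
·········
·········
[7] ·········
·········
·········
····██···
···█·v···
···██····
·········
·········
·········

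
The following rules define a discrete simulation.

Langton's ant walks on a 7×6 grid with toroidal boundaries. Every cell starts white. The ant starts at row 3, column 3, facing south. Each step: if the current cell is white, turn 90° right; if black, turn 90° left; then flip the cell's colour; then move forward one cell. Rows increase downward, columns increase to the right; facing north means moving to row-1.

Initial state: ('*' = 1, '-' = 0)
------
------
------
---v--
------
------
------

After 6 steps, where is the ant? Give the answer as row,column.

step 0: ------
------
------
---v--
------
------
------
step 1: ------
------
------
--<*--
------
------
------
step 2: ------
------
--^---
--**--
------
------
------
step 3: ------
------
--*>--
--**--
------
------
------
step 4: ------
------
--**--
--*v--
------
------
------
step 5: ------
------
--**--
--*->-
------
------
------
step 6: ------
------
--**--
--*-*-
----v-
------
------

4,4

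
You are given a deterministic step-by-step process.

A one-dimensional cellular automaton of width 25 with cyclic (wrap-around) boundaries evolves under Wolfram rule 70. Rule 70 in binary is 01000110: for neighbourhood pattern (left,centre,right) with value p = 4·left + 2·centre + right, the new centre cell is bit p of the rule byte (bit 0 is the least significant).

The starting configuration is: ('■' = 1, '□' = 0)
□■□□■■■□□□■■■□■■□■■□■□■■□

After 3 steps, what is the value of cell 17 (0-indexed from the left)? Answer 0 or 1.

[0] □■□□■■■□□□■■■□■■□■■□■□■■□
[1] ■■□■□□■□□■□□■□□■□□■□■□□■□
[2] □■□■□■■□■■□■■□■■□■■□■□■■□
[3] ■■□■□□■□□■□□■□□■□□■□■□□■□

0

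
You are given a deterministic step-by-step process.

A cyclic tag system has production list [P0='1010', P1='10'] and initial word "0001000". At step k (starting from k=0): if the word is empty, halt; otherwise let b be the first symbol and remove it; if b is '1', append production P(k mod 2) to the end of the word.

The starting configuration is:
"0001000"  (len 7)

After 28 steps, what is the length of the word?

3

t=0: "0001000"  (len 7)
t=1: "001000"  (len 6)
t=2: "01000"  (len 5)
t=3: "1000"  (len 4)
t=4: "00010"  (len 5)
t=5: "0010"  (len 4)
t=6: "010"  (len 3)
t=7: "10"  (len 2)
t=8: "010"  (len 3)
t=9: "10"  (len 2)
t=10: "010"  (len 3)
t=11: "10"  (len 2)
t=12: "010"  (len 3)
t=13: "10"  (len 2)
t=14: "010"  (len 3)
t=15: "10"  (len 2)
t=16: "010"  (len 3)
t=17: "10"  (len 2)
t=18: "010"  (len 3)
t=19: "10"  (len 2)
t=20: "010"  (len 3)
t=21: "10"  (len 2)
t=22: "010"  (len 3)
t=23: "10"  (len 2)
t=24: "010"  (len 3)
t=25: "10"  (len 2)
t=26: "010"  (len 3)
t=27: "10"  (len 2)
t=28: "010"  (len 3)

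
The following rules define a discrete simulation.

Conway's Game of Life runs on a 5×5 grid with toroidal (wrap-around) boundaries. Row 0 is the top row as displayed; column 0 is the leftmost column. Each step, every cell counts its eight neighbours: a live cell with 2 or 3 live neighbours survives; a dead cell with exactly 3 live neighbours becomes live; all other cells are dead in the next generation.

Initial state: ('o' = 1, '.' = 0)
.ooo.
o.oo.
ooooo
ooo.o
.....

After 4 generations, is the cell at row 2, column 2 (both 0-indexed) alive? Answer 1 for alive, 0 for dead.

0) .ooo.
o.oo.
ooooo
ooo.o
.....
1) .o.oo
.....
.....
.....
....o
2) o..oo
.....
.....
.....
o..oo
3) o..o.
....o
.....
....o
o..o.
4) o..o.
....o
.....
....o
o..o.

0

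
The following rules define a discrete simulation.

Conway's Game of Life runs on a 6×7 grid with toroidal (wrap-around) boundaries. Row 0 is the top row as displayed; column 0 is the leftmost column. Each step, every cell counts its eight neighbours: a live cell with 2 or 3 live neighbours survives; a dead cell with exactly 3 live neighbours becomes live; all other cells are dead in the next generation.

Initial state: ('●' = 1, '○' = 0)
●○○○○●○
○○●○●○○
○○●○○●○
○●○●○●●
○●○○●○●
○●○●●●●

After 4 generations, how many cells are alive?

17

[0] ●○○○○●○
○○●○●○○
○○●○○●○
○●○●○●●
○●○○●○●
○●○●●●●
[1] ●●●○○○○
○●○●●●●
○●●○○●●
○●○●○○●
○●○○○○○
○●●●○○○
[2] ○○○○○●●
○○○●●○○
○●○○○○○
○●○○○●●
○●○●○○○
○○○●○○○
[3] ○○○●○●○
○○○○●●○
●○●○●●○
○●○○○○○
●○○○●○○
○○●○●○○
[4] ○○○●○●○
○○○○○○○
○●○●●●●
●●○●●●●
○●○●○○○
○○○○●●○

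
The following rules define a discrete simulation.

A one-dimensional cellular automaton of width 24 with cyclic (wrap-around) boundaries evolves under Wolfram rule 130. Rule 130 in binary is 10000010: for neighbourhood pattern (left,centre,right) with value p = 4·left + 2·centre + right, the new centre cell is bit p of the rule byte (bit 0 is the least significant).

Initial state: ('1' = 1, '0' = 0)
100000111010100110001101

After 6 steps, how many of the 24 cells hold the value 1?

3

gen 0: 100000111010100110001101
gen 1: 000001010000001000010000
gen 2: 000010000000010000100000
gen 3: 000100000000100001000000
gen 4: 001000000001000010000000
gen 5: 010000000010000100000000
gen 6: 100000000100001000000000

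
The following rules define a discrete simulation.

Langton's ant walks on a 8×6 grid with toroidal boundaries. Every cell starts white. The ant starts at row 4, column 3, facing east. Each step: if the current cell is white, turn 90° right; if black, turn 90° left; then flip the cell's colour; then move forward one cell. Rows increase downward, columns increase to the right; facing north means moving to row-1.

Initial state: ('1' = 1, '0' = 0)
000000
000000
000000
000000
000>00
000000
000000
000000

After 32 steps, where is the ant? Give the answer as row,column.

2,1

0) 000000
000000
000000
000000
000>00
000000
000000
000000
1) 000000
000000
000000
000000
000100
000v00
000000
000000
2) 000000
000000
000000
000000
000100
00<100
000000
000000
3) 000000
000000
000000
000000
00^100
001100
000000
000000
4) 000000
000000
000000
000000
001>00
001100
000000
000000
5) 000000
000000
000000
000^00
001000
001100
000000
000000
6) 000000
000000
000000
0001>0
001000
001100
000000
000000
7) 000000
000000
000000
000110
0010v0
001100
000000
000000
8) 000000
000000
000000
000110
001<10
001100
000000
000000
9) 000000
000000
000000
000^10
001110
001100
000000
000000
10) 000000
000000
000000
00<010
001110
001100
000000
000000
11) 000000
000000
00^000
001010
001110
001100
000000
000000
12) 000000
000000
001>00
001010
001110
001100
000000
000000
13) 000000
000000
001100
001v10
001110
001100
000000
000000
14) 000000
000000
001100
00<110
001110
001100
000000
000000
15) 000000
000000
001100
000110
00v110
001100
000000
000000
16) 000000
000000
001100
000110
000>10
001100
000000
000000
17) 000000
000000
001100
000^10
000010
001100
000000
000000
18) 000000
000000
001100
00<010
000010
001100
000000
000000
19) 000000
000000
00^100
001010
000010
001100
000000
000000
20) 000000
000000
0<0100
001010
000010
001100
000000
000000
21) 000000
0^0000
010100
001010
000010
001100
000000
000000
22) 000000
01>000
010100
001010
000010
001100
000000
000000
23) 000000
011000
01v100
001010
000010
001100
000000
000000
24) 000000
011000
0<1100
001010
000010
001100
000000
000000
25) 000000
011000
001100
0v1010
000010
001100
000000
000000
26) 000000
011000
001100
<11010
000010
001100
000000
000000
27) 000000
011000
^01100
111010
000010
001100
000000
000000
28) 000000
011000
1>1100
111010
000010
001100
000000
000000
29) 000000
011000
111100
1v1010
000010
001100
000000
000000
30) 000000
011000
111100
10>010
000010
001100
000000
000000
31) 000000
011000
11^100
100010
000010
001100
000000
000000
32) 000000
011000
1<0100
100010
000010
001100
000000
000000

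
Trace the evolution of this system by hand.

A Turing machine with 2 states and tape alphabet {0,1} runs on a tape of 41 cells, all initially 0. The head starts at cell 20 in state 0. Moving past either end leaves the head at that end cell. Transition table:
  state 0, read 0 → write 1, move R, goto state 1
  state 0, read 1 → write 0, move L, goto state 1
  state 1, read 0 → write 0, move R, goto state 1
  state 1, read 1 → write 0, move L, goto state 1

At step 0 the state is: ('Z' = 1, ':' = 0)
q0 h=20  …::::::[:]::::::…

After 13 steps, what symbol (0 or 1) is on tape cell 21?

0

gen 0: q0 h=20  …::::::[:]::::::…
gen 1: q1 h=21  …:::::Z[:]::::::…
gen 2: q1 h=22  …::::Z:[:]::::::…
gen 3: q1 h=23  …:::Z::[:]::::::…
gen 4: q1 h=24  …::Z:::[:]::::::…
gen 5: q1 h=25  …:Z::::[:]::::::…
gen 6: q1 h=26  …Z:::::[:]::::::…
gen 7: q1 h=27  …::::::[:]::::::…
gen 8: q1 h=28  …::::::[:]::::::…
gen 9: q1 h=29  …::::::[:]::::::…
gen 10: q1 h=30  …::::::[:]::::::…
gen 11: q1 h=31  …::::::[:]::::::…
gen 12: q1 h=32  …::::::[:]::::::…
gen 13: q1 h=33  …::::::[:]::::::…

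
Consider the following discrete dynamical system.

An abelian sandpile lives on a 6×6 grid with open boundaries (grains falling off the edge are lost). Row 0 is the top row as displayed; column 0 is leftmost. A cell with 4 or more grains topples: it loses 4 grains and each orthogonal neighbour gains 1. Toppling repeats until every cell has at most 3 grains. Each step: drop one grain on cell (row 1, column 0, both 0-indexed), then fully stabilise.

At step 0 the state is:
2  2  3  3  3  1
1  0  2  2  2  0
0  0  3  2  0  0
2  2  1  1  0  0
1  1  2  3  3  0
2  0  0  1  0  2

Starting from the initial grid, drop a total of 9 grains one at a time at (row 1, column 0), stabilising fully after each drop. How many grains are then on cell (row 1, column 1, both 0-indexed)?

2

[0] 2  2  3  3  3  1
1  0  2  2  2  0
0  0  3  2  0  0
2  2  1  1  0  0
1  1  2  3  3  0
2  0  0  1  0  2
[1] 2  2  3  3  3  1
2  0  2  2  2  0
0  0  3  2  0  0
2  2  1  1  0  0
1  1  2  3  3  0
2  0  0  1  0  2
[2] 2  2  3  3  3  1
3  0  2  2  2  0
0  0  3  2  0  0
2  2  1  1  0  0
1  1  2  3  3  0
2  0  0  1  0  2
[3] 3  2  3  3  3  1
0  1  2  2  2  0
1  0  3  2  0  0
2  2  1  1  0  0
1  1  2  3  3  0
2  0  0  1  0  2
[4] 3  2  3  3  3  1
1  1  2  2  2  0
1  0  3  2  0  0
2  2  1  1  0  0
1  1  2  3  3  0
2  0  0  1  0  2
[5] 3  2  3  3  3  1
2  1  2  2  2  0
1  0  3  2  0  0
2  2  1  1  0  0
1  1  2  3  3  0
2  0  0  1  0  2
[6] 3  2  3  3  3  1
3  1  2  2  2  0
1  0  3  2  0  0
2  2  1  1  0  0
1  1  2  3  3  0
2  0  0  1  0  2
[7] 0  3  3  3  3  1
1  2  2  2  2  0
2  0  3  2  0  0
2  2  1  1  0  0
1  1  2  3  3  0
2  0  0  1  0  2
[8] 0  3  3  3  3  1
2  2  2  2  2  0
2  0  3  2  0  0
2  2  1  1  0  0
1  1  2  3  3  0
2  0  0  1  0  2
[9] 0  3  3  3  3  1
3  2  2  2  2  0
2  0  3  2  0  0
2  2  1  1  0  0
1  1  2  3  3  0
2  0  0  1  0  2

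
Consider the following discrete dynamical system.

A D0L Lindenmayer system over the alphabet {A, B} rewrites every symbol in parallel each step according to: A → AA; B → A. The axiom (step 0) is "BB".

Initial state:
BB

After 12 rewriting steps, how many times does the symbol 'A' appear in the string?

4096

t=0: BB
t=1: AA
t=2: AAAA
t=3: AAAAAAAA
t=4: AAAAAAAAAAAAAAAA
t=5: AAAAAAAAAAAAAAAAAAAAAAAAAAAAAAAA
t=6: AAAAAAAAAAAAAAAAAAAAAAAAAAAAAAAAAAAAAAAAAAAAAAAAAAAAAAAAAAAAAAAA
t=7: AAAAAAAAAAAAAAAAAAAAAAAAAAAAAAAAAAAAAAAAAAAAAAAAAAAAAAAAAA…AAAAAAAAAAAAAAAAAAAAAAAAAAAAAAAAAAAAAAAAAAAAAAAAAAAAAAAAAA  (len 128)
t=8: AAAAAAAAAAAAAAAAAAAAAAAAAAAAAAAAAAAAAAAAAAAAAAAAAAAAAAAAAA…AAAAAAAAAAAAAAAAAAAAAAAAAAAAAAAAAAAAAAAAAAAAAAAAAAAAAAAAAA  (len 256)
t=9: AAAAAAAAAAAAAAAAAAAAAAAAAAAAAAAAAAAAAAAAAAAAAAAAAAAAAAAAAA…AAAAAAAAAAAAAAAAAAAAAAAAAAAAAAAAAAAAAAAAAAAAAAAAAAAAAAAAAA  (len 512)
t=10: AAAAAAAAAAAAAAAAAAAAAAAAAAAAAAAAAAAAAAAAAAAAAAAAAAAAAAAAAA…AAAAAAAAAAAAAAAAAAAAAAAAAAAAAAAAAAAAAAAAAAAAAAAAAAAAAAAAAA  (len 1024)
t=11: AAAAAAAAAAAAAAAAAAAAAAAAAAAAAAAAAAAAAAAAAAAAAAAAAAAAAAAAAA…AAAAAAAAAAAAAAAAAAAAAAAAAAAAAAAAAAAAAAAAAAAAAAAAAAAAAAAAAA  (len 2048)
t=12: AAAAAAAAAAAAAAAAAAAAAAAAAAAAAAAAAAAAAAAAAAAAAAAAAAAAAAAAAA…AAAAAAAAAAAAAAAAAAAAAAAAAAAAAAAAAAAAAAAAAAAAAAAAAAAAAAAAAA  (len 4096)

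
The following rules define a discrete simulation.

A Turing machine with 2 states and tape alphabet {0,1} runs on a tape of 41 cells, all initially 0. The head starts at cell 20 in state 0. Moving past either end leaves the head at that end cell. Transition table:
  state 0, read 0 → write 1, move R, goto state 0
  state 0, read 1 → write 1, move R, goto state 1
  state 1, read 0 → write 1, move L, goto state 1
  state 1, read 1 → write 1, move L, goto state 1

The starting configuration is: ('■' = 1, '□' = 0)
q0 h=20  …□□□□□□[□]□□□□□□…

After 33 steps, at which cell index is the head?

29

step 0: q0 h=20  …□□□□□□[□]□□□□□□…
step 1: q0 h=21  …□□□□□■[□]□□□□□□…
step 2: q0 h=22  …□□□□■■[□]□□□□□□…
step 3: q0 h=23  …□□□■■■[□]□□□□□□…
step 4: q0 h=24  …□□■■■■[□]□□□□□□…
step 5: q0 h=25  …□■■■■■[□]□□□□□□…
step 6: q0 h=26  …■■■■■■[□]□□□□□□…
step 7: q0 h=27  …■■■■■■[□]□□□□□□…
step 8: q0 h=28  …■■■■■■[□]□□□□□□…
step 9: q0 h=29  …■■■■■■[□]□□□□□□…
step 10: q0 h=30  …■■■■■■[□]□□□□□□…
step 11: q0 h=31  …■■■■■■[□]□□□□□□…
step 12: q0 h=32  …■■■■■■[□]□□□□□□…
step 13: q0 h=33  …■■■■■■[□]□□□□□□…
step 14: q0 h=34  …■■■■■■[□]□□□□□□|
step 15: q0 h=35  …■■■■■■[□]□□□□□|
step 16: q0 h=36  …■■■■■■[□]□□□□|
step 17: q0 h=37  …■■■■■■[□]□□□|
step 18: q0 h=38  …■■■■■■[□]□□|
step 19: q0 h=39  …■■■■■■[□]□|
step 20: q0 h=40  …■■■■■■[□]|
step 21: q0 h=40  …■■■■■■[■]|
step 22: q1 h=40  …■■■■■■[■]|
step 23: q1 h=39  …■■■■■■[■]■|
step 24: q1 h=38  …■■■■■■[■]■■|
step 25: q1 h=37  …■■■■■■[■]■■■|
step 26: q1 h=36  …■■■■■■[■]■■■■|
step 27: q1 h=35  …■■■■■■[■]■■■■■|
step 28: q1 h=34  …■■■■■■[■]■■■■■■|
step 29: q1 h=33  …■■■■■■[■]■■■■■■…
step 30: q1 h=32  …■■■■■■[■]■■■■■■…
step 31: q1 h=31  …■■■■■■[■]■■■■■■…
step 32: q1 h=30  …■■■■■■[■]■■■■■■…
step 33: q1 h=29  …■■■■■■[■]■■■■■■…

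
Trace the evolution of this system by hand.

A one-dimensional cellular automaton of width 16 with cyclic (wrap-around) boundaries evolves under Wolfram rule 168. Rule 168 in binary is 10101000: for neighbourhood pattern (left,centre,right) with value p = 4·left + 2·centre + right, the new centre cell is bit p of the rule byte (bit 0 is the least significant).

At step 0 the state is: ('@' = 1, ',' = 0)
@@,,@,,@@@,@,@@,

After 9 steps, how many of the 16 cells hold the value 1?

0

gen 0: @@,,@,,@@@,@,@@,
gen 1: @,,,,,,@@,@,@@,@
gen 2: ,,,,,,,@,@,@@,@@
gen 3: ,,,,,,,,@,@@,@@,
gen 4: ,,,,,,,,,@@,@@,,
gen 5: ,,,,,,,,,@,@@,,,
gen 6: ,,,,,,,,,,@@,,,,
gen 7: ,,,,,,,,,,@,,,,,
gen 8: ,,,,,,,,,,,,,,,,
gen 9: ,,,,,,,,,,,,,,,,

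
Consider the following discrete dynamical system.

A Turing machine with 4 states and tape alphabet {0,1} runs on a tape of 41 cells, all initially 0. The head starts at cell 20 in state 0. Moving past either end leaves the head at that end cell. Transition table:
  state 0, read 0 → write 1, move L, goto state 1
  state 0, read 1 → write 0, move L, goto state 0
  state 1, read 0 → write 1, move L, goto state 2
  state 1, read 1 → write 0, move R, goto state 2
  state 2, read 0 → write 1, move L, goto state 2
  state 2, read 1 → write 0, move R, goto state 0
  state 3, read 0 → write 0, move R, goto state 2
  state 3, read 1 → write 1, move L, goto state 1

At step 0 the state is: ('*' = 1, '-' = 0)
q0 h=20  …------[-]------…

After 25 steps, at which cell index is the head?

1

0) q0 h=20  …------[-]------…
1) q1 h=19  …------[-]*-----…
2) q2 h=18  …------[-]**----…
3) q2 h=17  …------[-]***---…
4) q2 h=16  …------[-]****--…
5) q2 h=15  …------[-]*****-…
6) q2 h=14  …------[-]******…
7) q2 h=13  …------[-]******…
8) q2 h=12  …------[-]******…
9) q2 h=11  …------[-]******…
10) q2 h=10  …------[-]******…
11) q2 h= 9  …------[-]******…
12) q2 h= 8  …------[-]******…
13) q2 h= 7  …------[-]******…
14) q2 h= 6  |------[-]******…
15) q2 h= 5  |-----[-]******…
16) q2 h= 4  |----[-]******…
17) q2 h= 3  |---[-]******…
18) q2 h= 2  |--[-]******…
19) q2 h= 1  |-[-]******…
20) q2 h= 0  |[-]******…
21) q2 h= 0  |[*]******…
22) q0 h= 1  |-[*]******…
23) q0 h= 0  |[-]-*****…
24) q1 h= 0  |[*]-*****…
25) q2 h= 1  |-[-]******…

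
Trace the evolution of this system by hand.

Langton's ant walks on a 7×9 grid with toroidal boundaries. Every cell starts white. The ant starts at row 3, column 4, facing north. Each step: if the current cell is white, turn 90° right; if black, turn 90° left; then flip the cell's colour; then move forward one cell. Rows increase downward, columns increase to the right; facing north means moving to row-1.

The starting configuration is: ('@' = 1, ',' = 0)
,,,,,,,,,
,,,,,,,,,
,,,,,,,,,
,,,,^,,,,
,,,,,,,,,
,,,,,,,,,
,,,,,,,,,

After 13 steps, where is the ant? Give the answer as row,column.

3,3

step 0: ,,,,,,,,,
,,,,,,,,,
,,,,,,,,,
,,,,^,,,,
,,,,,,,,,
,,,,,,,,,
,,,,,,,,,
step 1: ,,,,,,,,,
,,,,,,,,,
,,,,,,,,,
,,,,@>,,,
,,,,,,,,,
,,,,,,,,,
,,,,,,,,,
step 2: ,,,,,,,,,
,,,,,,,,,
,,,,,,,,,
,,,,@@,,,
,,,,,v,,,
,,,,,,,,,
,,,,,,,,,
step 3: ,,,,,,,,,
,,,,,,,,,
,,,,,,,,,
,,,,@@,,,
,,,,<@,,,
,,,,,,,,,
,,,,,,,,,
step 4: ,,,,,,,,,
,,,,,,,,,
,,,,,,,,,
,,,,^@,,,
,,,,@@,,,
,,,,,,,,,
,,,,,,,,,
step 5: ,,,,,,,,,
,,,,,,,,,
,,,,,,,,,
,,,<,@,,,
,,,,@@,,,
,,,,,,,,,
,,,,,,,,,
step 6: ,,,,,,,,,
,,,,,,,,,
,,,^,,,,,
,,,@,@,,,
,,,,@@,,,
,,,,,,,,,
,,,,,,,,,
step 7: ,,,,,,,,,
,,,,,,,,,
,,,@>,,,,
,,,@,@,,,
,,,,@@,,,
,,,,,,,,,
,,,,,,,,,
step 8: ,,,,,,,,,
,,,,,,,,,
,,,@@,,,,
,,,@v@,,,
,,,,@@,,,
,,,,,,,,,
,,,,,,,,,
step 9: ,,,,,,,,,
,,,,,,,,,
,,,@@,,,,
,,,<@@,,,
,,,,@@,,,
,,,,,,,,,
,,,,,,,,,
step 10: ,,,,,,,,,
,,,,,,,,,
,,,@@,,,,
,,,,@@,,,
,,,v@@,,,
,,,,,,,,,
,,,,,,,,,
step 11: ,,,,,,,,,
,,,,,,,,,
,,,@@,,,,
,,,,@@,,,
,,<@@@,,,
,,,,,,,,,
,,,,,,,,,
step 12: ,,,,,,,,,
,,,,,,,,,
,,,@@,,,,
,,^,@@,,,
,,@@@@,,,
,,,,,,,,,
,,,,,,,,,
step 13: ,,,,,,,,,
,,,,,,,,,
,,,@@,,,,
,,@>@@,,,
,,@@@@,,,
,,,,,,,,,
,,,,,,,,,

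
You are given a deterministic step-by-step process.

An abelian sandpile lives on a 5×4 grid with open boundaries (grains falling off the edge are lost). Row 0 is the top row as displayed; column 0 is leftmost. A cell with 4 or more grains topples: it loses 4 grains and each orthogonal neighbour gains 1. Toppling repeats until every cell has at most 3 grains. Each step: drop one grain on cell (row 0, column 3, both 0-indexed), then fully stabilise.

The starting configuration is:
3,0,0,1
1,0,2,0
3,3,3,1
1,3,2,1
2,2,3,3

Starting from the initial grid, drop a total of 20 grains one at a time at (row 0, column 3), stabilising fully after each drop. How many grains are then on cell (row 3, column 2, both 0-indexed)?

0) 3,0,0,1
1,0,2,0
3,3,3,1
1,3,2,1
2,2,3,3
1) 3,0,0,2
1,0,2,0
3,3,3,1
1,3,2,1
2,2,3,3
2) 3,0,0,3
1,0,2,0
3,3,3,1
1,3,2,1
2,2,3,3
3) 3,0,1,0
1,0,2,1
3,3,3,1
1,3,2,1
2,2,3,3
4) 3,0,1,1
1,0,2,1
3,3,3,1
1,3,2,1
2,2,3,3
5) 3,0,1,2
1,0,2,1
3,3,3,1
1,3,2,1
2,2,3,3
6) 3,0,1,3
1,0,2,1
3,3,3,1
1,3,2,1
2,2,3,3
7) 3,0,2,0
1,0,2,2
3,3,3,1
1,3,2,1
2,2,3,3
8) 3,0,2,1
1,0,2,2
3,3,3,1
1,3,2,1
2,2,3,3
9) 3,0,2,2
1,0,2,2
3,3,3,1
1,3,2,1
2,2,3,3
10) 3,0,2,3
1,0,2,2
3,3,3,1
1,3,2,1
2,2,3,3
11) 3,0,3,0
1,0,2,3
3,3,3,1
1,3,2,1
2,2,3,3
12) 3,0,3,1
1,0,2,3
3,3,3,1
1,3,2,1
2,2,3,3
13) 3,0,3,2
1,0,2,3
3,3,3,1
1,3,2,1
2,2,3,3
14) 3,0,3,3
1,0,2,3
3,3,3,1
1,3,2,1
2,2,3,3
15) 3,1,1,2
2,2,1,1
0,2,2,3
3,2,1,3
3,0,2,0
16) 3,1,1,3
2,2,1,1
0,2,2,3
3,2,1,3
3,0,2,0
17) 3,1,2,0
2,2,1,2
0,2,2,3
3,2,1,3
3,0,2,0
18) 3,1,2,1
2,2,1,2
0,2,2,3
3,2,1,3
3,0,2,0
19) 3,1,2,2
2,2,1,2
0,2,2,3
3,2,1,3
3,0,2,0
20) 3,1,2,3
2,2,1,2
0,2,2,3
3,2,1,3
3,0,2,0

1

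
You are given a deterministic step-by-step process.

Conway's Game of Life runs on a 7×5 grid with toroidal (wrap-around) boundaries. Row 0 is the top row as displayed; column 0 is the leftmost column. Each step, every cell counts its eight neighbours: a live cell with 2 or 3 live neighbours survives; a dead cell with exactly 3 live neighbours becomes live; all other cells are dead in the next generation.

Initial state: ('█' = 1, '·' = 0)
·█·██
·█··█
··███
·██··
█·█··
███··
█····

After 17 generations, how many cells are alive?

4

t=0: ·█·██
·█··█
··███
·██··
█·█··
███··
█····
t=1: ·████
·█···
····█
█···█
█··█·
█·█·█
···█·
t=2: ██·██
·█··█
····█
█··█·
···█·
███··
·····
t=3: ·████
·██··
···██
···█·
█··█·
·██··
···█·
t=4: ██··█
·█···
···██
··██·
·█·██
·████
█···█
t=5: ·█··█
·███·
···██
█····
·█···
·█···
·····
t=6: ██·█·
·█···
██·██
█···█
██···
·····
█····
t=7: ███·█
···█·
·███·
··██·
██··█
██···
██··█
t=8: ··█··
·····
·█··█
·····
···██
··█··
···█·
t=9: ·····
·····
·····
█··██
···█·
··█·█
··██·
t=10: ·····
·····
····█
···██
█·█··
··█·█
··██·
t=11: ·····
·····
···██
█··██
███··
··█·█
··██·
t=12: ·····
·····
█··█·
·····
··█··
█···█
··██·
t=13: ·····
·····
·····
·····
·····
·██·█
···██
t=14: ·····
·····
·····
·····
·····
█·█·█
█·███
t=15: ···██
·····
·····
·····
·····
█·█··
█·█··
t=16: ···██
·····
·····
·····
·····
·····
█·█··
t=17: ···██
·····
·····
·····
·····
·····
···██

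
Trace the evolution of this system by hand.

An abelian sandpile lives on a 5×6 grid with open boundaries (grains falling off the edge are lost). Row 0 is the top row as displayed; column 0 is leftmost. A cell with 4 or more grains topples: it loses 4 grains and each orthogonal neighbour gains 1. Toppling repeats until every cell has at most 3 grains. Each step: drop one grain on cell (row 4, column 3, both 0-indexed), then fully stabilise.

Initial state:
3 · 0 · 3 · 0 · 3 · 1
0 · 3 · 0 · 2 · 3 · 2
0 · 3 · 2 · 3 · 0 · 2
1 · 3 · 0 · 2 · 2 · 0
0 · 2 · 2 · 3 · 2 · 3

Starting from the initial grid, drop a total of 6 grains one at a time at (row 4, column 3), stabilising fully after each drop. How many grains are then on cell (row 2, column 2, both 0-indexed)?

3

[0] 3 · 0 · 3 · 0 · 3 · 1
0 · 3 · 0 · 2 · 3 · 2
0 · 3 · 2 · 3 · 0 · 2
1 · 3 · 0 · 2 · 2 · 0
0 · 2 · 2 · 3 · 2 · 3
[1] 3 · 0 · 3 · 0 · 3 · 1
0 · 3 · 0 · 2 · 3 · 2
0 · 3 · 2 · 3 · 0 · 2
1 · 3 · 0 · 3 · 2 · 0
0 · 2 · 3 · 0 · 3 · 3
[2] 3 · 0 · 3 · 0 · 3 · 1
0 · 3 · 0 · 2 · 3 · 2
0 · 3 · 2 · 3 · 0 · 2
1 · 3 · 0 · 3 · 2 · 0
0 · 2 · 3 · 1 · 3 · 3
[3] 3 · 0 · 3 · 0 · 3 · 1
0 · 3 · 0 · 2 · 3 · 2
0 · 3 · 2 · 3 · 0 · 2
1 · 3 · 0 · 3 · 2 · 0
0 · 2 · 3 · 2 · 3 · 3
[4] 3 · 0 · 3 · 0 · 3 · 1
0 · 3 · 0 · 2 · 3 · 2
0 · 3 · 2 · 3 · 0 · 2
1 · 3 · 0 · 3 · 2 · 0
0 · 2 · 3 · 3 · 3 · 3
[5] 3 · 0 · 3 · 0 · 3 · 1
0 · 3 · 0 · 3 · 3 · 2
0 · 3 · 3 · 0 · 2 · 2
1 · 3 · 2 · 2 · 0 · 2
0 · 3 · 0 · 3 · 2 · 0
[6] 3 · 0 · 3 · 0 · 3 · 1
0 · 3 · 0 · 3 · 3 · 2
0 · 3 · 3 · 0 · 2 · 2
1 · 3 · 2 · 3 · 0 · 2
0 · 3 · 1 · 0 · 3 · 0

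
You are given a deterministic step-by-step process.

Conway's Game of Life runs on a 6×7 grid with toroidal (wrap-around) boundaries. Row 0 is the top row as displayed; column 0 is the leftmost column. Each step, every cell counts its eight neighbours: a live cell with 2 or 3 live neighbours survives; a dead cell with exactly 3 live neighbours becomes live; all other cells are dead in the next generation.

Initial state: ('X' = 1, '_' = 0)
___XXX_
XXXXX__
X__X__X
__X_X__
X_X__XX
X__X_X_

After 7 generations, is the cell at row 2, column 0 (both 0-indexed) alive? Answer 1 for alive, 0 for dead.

1

t=0: ___XXX_
XXXXX__
X__X__X
__X_X__
X_X__XX
X__X_X_
t=1: X____X_
XX_____
X____XX
__X_X__
X_X__X_
XXXX___
t=2: _______
_X___X_
X____XX
X__XX__
X___X_X
X_XXX__
t=3: _XXXX__
X____X_
XX___X_
_X_XX__
X_X___X
XX_XXXX
t=4: _______
X__X_X_
XXX__X_
___XXX_
_______
_______
t=5: _______
X_X_X__
XXX__X_
_XXXXXX
____X__
_______
t=6: _______
X_XX__X
_______
______X
__X_X__
_______
t=7: _______
_______
X_____X
_______
_______
_______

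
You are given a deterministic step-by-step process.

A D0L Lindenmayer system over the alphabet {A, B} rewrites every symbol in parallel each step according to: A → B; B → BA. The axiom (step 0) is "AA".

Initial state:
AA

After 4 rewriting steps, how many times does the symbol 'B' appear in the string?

6

t=0: AA
t=1: BB
t=2: BABA
t=3: BABBAB
t=4: BABBABABBA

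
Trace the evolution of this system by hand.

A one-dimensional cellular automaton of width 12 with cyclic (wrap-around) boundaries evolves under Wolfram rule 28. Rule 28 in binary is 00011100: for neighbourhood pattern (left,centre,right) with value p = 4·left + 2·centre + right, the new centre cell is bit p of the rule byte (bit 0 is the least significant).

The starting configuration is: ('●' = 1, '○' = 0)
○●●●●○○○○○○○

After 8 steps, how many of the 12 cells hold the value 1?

6

gen 0: ○●●●●○○○○○○○
gen 1: ○●○○○●○○○○○○
gen 2: ○●●○○●●○○○○○
gen 3: ○●○●○●○●○○○○
gen 4: ○●○●○●○●●○○○
gen 5: ○●○●○●○●○●○○
gen 6: ○●○●○●○●○●●○
gen 7: ○●○●○●○●○●○●
gen 8: ○●○●○●○●○●○●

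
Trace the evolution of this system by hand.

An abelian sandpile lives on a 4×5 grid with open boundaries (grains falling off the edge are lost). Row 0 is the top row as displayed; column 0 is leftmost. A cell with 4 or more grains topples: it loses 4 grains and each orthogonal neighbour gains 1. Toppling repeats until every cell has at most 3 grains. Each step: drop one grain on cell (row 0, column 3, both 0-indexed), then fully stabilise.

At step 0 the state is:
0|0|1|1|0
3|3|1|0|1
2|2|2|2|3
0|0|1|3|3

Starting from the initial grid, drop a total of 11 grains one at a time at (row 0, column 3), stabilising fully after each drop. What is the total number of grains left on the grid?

k=0  0|0|1|1|0
3|3|1|0|1
2|2|2|2|3
0|0|1|3|3
k=1  0|0|1|2|0
3|3|1|0|1
2|2|2|2|3
0|0|1|3|3
k=2  0|0|1|3|0
3|3|1|0|1
2|2|2|2|3
0|0|1|3|3
k=3  0|0|2|0|1
3|3|1|1|1
2|2|2|2|3
0|0|1|3|3
k=4  0|0|2|1|1
3|3|1|1|1
2|2|2|2|3
0|0|1|3|3
k=5  0|0|2|2|1
3|3|1|1|1
2|2|2|2|3
0|0|1|3|3
k=6  0|0|2|3|1
3|3|1|1|1
2|2|2|2|3
0|0|1|3|3
k=7  0|0|3|0|2
3|3|1|2|1
2|2|2|2|3
0|0|1|3|3
k=8  0|0|3|1|2
3|3|1|2|1
2|2|2|2|3
0|0|1|3|3
k=9  0|0|3|2|2
3|3|1|2|1
2|2|2|2|3
0|0|1|3|3
k=10  0|0|3|3|2
3|3|1|2|1
2|2|2|2|3
0|0|1|3|3
k=11  0|1|0|1|3
3|3|2|3|1
2|2|2|2|3
0|0|1|3|3

35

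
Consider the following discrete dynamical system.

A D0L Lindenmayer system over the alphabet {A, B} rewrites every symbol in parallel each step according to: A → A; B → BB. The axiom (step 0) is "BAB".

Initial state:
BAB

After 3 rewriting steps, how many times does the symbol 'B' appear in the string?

16

gen 0: BAB
gen 1: BBABB
gen 2: BBBBABBBB
gen 3: BBBBBBBBABBBBBBBB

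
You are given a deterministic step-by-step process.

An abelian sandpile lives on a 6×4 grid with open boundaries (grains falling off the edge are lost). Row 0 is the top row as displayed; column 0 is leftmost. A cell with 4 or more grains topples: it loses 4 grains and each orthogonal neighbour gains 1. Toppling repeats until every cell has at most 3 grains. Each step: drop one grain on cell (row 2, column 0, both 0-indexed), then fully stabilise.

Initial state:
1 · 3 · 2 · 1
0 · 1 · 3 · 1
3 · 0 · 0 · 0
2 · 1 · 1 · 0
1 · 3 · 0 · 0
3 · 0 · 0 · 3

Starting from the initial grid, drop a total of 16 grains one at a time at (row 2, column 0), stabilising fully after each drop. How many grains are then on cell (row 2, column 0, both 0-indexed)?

step 0: 1 · 3 · 2 · 1
0 · 1 · 3 · 1
3 · 0 · 0 · 0
2 · 1 · 1 · 0
1 · 3 · 0 · 0
3 · 0 · 0 · 3
step 1: 1 · 3 · 2 · 1
1 · 1 · 3 · 1
0 · 1 · 0 · 0
3 · 1 · 1 · 0
1 · 3 · 0 · 0
3 · 0 · 0 · 3
step 2: 1 · 3 · 2 · 1
1 · 1 · 3 · 1
1 · 1 · 0 · 0
3 · 1 · 1 · 0
1 · 3 · 0 · 0
3 · 0 · 0 · 3
step 3: 1 · 3 · 2 · 1
1 · 1 · 3 · 1
2 · 1 · 0 · 0
3 · 1 · 1 · 0
1 · 3 · 0 · 0
3 · 0 · 0 · 3
step 4: 1 · 3 · 2 · 1
1 · 1 · 3 · 1
3 · 1 · 0 · 0
3 · 1 · 1 · 0
1 · 3 · 0 · 0
3 · 0 · 0 · 3
step 5: 1 · 3 · 2 · 1
2 · 1 · 3 · 1
1 · 2 · 0 · 0
0 · 2 · 1 · 0
2 · 3 · 0 · 0
3 · 0 · 0 · 3
step 6: 1 · 3 · 2 · 1
2 · 1 · 3 · 1
2 · 2 · 0 · 0
0 · 2 · 1 · 0
2 · 3 · 0 · 0
3 · 0 · 0 · 3
step 7: 1 · 3 · 2 · 1
2 · 1 · 3 · 1
3 · 2 · 0 · 0
0 · 2 · 1 · 0
2 · 3 · 0 · 0
3 · 0 · 0 · 3
step 8: 1 · 3 · 2 · 1
3 · 1 · 3 · 1
0 · 3 · 0 · 0
1 · 2 · 1 · 0
2 · 3 · 0 · 0
3 · 0 · 0 · 3
step 9: 1 · 3 · 2 · 1
3 · 1 · 3 · 1
1 · 3 · 0 · 0
1 · 2 · 1 · 0
2 · 3 · 0 · 0
3 · 0 · 0 · 3
step 10: 1 · 3 · 2 · 1
3 · 1 · 3 · 1
2 · 3 · 0 · 0
1 · 2 · 1 · 0
2 · 3 · 0 · 0
3 · 0 · 0 · 3
step 11: 1 · 3 · 2 · 1
3 · 1 · 3 · 1
3 · 3 · 0 · 0
1 · 2 · 1 · 0
2 · 3 · 0 · 0
3 · 0 · 0 · 3
step 12: 2 · 3 · 2 · 1
0 · 3 · 3 · 1
2 · 0 · 1 · 0
2 · 3 · 1 · 0
2 · 3 · 0 · 0
3 · 0 · 0 · 3
step 13: 2 · 3 · 2 · 1
0 · 3 · 3 · 1
3 · 0 · 1 · 0
2 · 3 · 1 · 0
2 · 3 · 0 · 0
3 · 0 · 0 · 3
step 14: 2 · 3 · 2 · 1
1 · 3 · 3 · 1
0 · 1 · 1 · 0
3 · 3 · 1 · 0
2 · 3 · 0 · 0
3 · 0 · 0 · 3
step 15: 2 · 3 · 2 · 1
1 · 3 · 3 · 1
1 · 1 · 1 · 0
3 · 3 · 1 · 0
2 · 3 · 0 · 0
3 · 0 · 0 · 3
step 16: 2 · 3 · 2 · 1
1 · 3 · 3 · 1
2 · 1 · 1 · 0
3 · 3 · 1 · 0
2 · 3 · 0 · 0
3 · 0 · 0 · 3

2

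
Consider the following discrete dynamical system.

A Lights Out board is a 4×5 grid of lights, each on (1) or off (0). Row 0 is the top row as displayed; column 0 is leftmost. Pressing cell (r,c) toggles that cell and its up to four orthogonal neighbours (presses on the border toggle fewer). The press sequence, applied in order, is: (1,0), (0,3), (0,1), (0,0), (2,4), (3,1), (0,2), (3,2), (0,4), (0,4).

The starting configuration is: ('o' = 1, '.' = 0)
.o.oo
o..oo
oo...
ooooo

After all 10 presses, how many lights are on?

gen 0: .o.oo
o..oo
oo...
ooooo
gen 1: oo.oo
.o.oo
.o...
ooooo
gen 2: ooo..
.o..o
.o...
ooooo
gen 3: .....
....o
.o...
ooooo
gen 4: oo...
o...o
.o...
ooooo
gen 5: oo...
o....
.o.oo
oooo.
gen 6: oo...
o....
...oo
...o.
gen 7: o.oo.
o.o..
...oo
...o.
gen 8: o.oo.
o.o..
..ooo
.oo..
gen 9: o.o.o
o.o.o
..ooo
.oo..
gen 10: o.oo.
o.o..
..ooo
.oo..

10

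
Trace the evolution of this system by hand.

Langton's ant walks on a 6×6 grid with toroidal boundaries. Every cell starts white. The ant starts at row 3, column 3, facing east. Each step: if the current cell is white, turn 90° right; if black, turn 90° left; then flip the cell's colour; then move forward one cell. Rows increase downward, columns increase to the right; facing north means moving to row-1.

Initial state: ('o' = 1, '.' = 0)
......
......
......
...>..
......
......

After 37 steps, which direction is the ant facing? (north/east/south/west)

north

k=0  ......
......
......
...>..
......
......
k=1  ......
......
......
...o..
...v..
......
k=2  ......
......
......
...o..
..<o..
......
k=3  ......
......
......
..^o..
..oo..
......
k=4  ......
......
......
..o>..
..oo..
......
k=5  ......
......
...^..
..o...
..oo..
......
k=6  ......
......
...o>.
..o...
..oo..
......
k=7  ......
......
...oo.
..o.v.
..oo..
......
k=8  ......
......
...oo.
..o<o.
..oo..
......
k=9  ......
......
...^o.
..ooo.
..oo..
......
k=10  ......
......
..<.o.
..ooo.
..oo..
......
k=11  ......
..^...
..o.o.
..ooo.
..oo..
......
k=12  ......
..o>..
..o.o.
..ooo.
..oo..
......
k=13  ......
..oo..
..ovo.
..ooo.
..oo..
......
k=14  ......
..oo..
..<oo.
..ooo.
..oo..
......
k=15  ......
..oo..
...oo.
..voo.
..oo..
......
k=16  ......
..oo..
...oo.
...>o.
..oo..
......
k=17  ......
..oo..
...^o.
....o.
..oo..
......
k=18  ......
..oo..
..<.o.
....o.
..oo..
......
k=19  ......
..^o..
..o.o.
....o.
..oo..
......
k=20  ......
.<.o..
..o.o.
....o.
..oo..
......
k=21  .^....
.o.o..
..o.o.
....o.
..oo..
......
k=22  .o>...
.o.o..
..o.o.
....o.
..oo..
......
k=23  .oo...
.ovo..
..o.o.
....o.
..oo..
......
k=24  .oo...
.<oo..
..o.o.
....o.
..oo..
......
k=25  .oo...
..oo..
.vo.o.
....o.
..oo..
......
k=26  .oo...
..oo..
<oo.o.
....o.
..oo..
......
k=27  .oo...
^.oo..
ooo.o.
....o.
..oo..
......
k=28  .oo...
o>oo..
ooo.o.
....o.
..oo..
......
k=29  .oo...
oooo..
ovo.o.
....o.
..oo..
......
k=30  .oo...
oooo..
o.>.o.
....o.
..oo..
......
k=31  .oo...
oo^o..
o...o.
....o.
..oo..
......
k=32  .oo...
o<.o..
o...o.
....o.
..oo..
......
k=33  .oo...
o..o..
ov..o.
....o.
..oo..
......
k=34  .oo...
o..o..
<o..o.
....o.
..oo..
......
k=35  .oo...
o..o..
.o..o.
v...o.
..oo..
......
k=36  .oo...
o..o..
.o..o.
o...o<
..oo..
......
k=37  .oo...
o..o..
.o..o^
o...oo
..oo..
......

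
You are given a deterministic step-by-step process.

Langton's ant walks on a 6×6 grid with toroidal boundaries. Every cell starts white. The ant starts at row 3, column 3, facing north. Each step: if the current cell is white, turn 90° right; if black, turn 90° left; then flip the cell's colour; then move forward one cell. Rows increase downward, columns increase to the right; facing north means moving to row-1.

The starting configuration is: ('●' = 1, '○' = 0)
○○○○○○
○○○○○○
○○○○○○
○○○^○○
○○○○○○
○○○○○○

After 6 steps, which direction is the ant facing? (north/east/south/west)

step 0: ○○○○○○
○○○○○○
○○○○○○
○○○^○○
○○○○○○
○○○○○○
step 1: ○○○○○○
○○○○○○
○○○○○○
○○○●>○
○○○○○○
○○○○○○
step 2: ○○○○○○
○○○○○○
○○○○○○
○○○●●○
○○○○v○
○○○○○○
step 3: ○○○○○○
○○○○○○
○○○○○○
○○○●●○
○○○<●○
○○○○○○
step 4: ○○○○○○
○○○○○○
○○○○○○
○○○^●○
○○○●●○
○○○○○○
step 5: ○○○○○○
○○○○○○
○○○○○○
○○<○●○
○○○●●○
○○○○○○
step 6: ○○○○○○
○○○○○○
○○^○○○
○○●○●○
○○○●●○
○○○○○○

north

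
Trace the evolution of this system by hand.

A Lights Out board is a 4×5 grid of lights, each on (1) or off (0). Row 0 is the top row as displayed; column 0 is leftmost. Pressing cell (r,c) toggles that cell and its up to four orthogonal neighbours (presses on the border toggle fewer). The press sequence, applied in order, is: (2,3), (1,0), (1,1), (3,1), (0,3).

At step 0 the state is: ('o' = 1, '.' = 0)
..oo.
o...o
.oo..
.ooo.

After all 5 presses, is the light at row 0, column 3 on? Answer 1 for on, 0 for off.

gen 0: ..oo.
o...o
.oo..
.ooo.
gen 1: ..oo.
o..oo
.o.oo
.oo..
gen 2: o.oo.
.o.oo
oo.oo
.oo..
gen 3: oooo.
o.ooo
o..oo
.oo..
gen 4: oooo.
o.ooo
oo.oo
o....
gen 5: oo..o
o.o.o
oo.oo
o....

0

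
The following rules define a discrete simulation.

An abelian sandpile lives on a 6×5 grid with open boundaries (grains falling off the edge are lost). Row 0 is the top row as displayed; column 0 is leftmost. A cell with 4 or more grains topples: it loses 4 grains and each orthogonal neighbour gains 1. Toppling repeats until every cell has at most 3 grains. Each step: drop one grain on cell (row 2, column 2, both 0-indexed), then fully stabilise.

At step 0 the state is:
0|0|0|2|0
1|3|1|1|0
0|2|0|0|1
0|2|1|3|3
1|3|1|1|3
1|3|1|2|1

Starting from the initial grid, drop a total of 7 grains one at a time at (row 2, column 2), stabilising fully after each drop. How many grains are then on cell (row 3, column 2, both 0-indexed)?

2

0) 0|0|0|2|0
1|3|1|1|0
0|2|0|0|1
0|2|1|3|3
1|3|1|1|3
1|3|1|2|1
1) 0|0|0|2|0
1|3|1|1|0
0|2|1|0|1
0|2|1|3|3
1|3|1|1|3
1|3|1|2|1
2) 0|0|0|2|0
1|3|1|1|0
0|2|2|0|1
0|2|1|3|3
1|3|1|1|3
1|3|1|2|1
3) 0|0|0|2|0
1|3|1|1|0
0|2|3|0|1
0|2|1|3|3
1|3|1|1|3
1|3|1|2|1
4) 0|0|0|2|0
1|3|2|1|0
0|3|0|1|1
0|2|2|3|3
1|3|1|1|3
1|3|1|2|1
5) 0|0|0|2|0
1|3|2|1|0
0|3|1|1|1
0|2|2|3|3
1|3|1|1|3
1|3|1|2|1
6) 0|0|0|2|0
1|3|2|1|0
0|3|2|1|1
0|2|2|3|3
1|3|1|1|3
1|3|1|2|1
7) 0|0|0|2|0
1|3|2|1|0
0|3|3|1|1
0|2|2|3|3
1|3|1|1|3
1|3|1|2|1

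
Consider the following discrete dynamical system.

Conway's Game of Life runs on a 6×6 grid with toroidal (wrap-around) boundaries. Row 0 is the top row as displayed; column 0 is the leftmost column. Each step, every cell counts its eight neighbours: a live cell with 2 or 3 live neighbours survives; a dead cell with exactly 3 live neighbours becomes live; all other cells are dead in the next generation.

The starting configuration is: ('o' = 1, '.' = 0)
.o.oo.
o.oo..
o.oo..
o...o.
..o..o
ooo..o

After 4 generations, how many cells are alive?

6

t=0: .o.oo.
o.oo..
o.oo..
o...o.
..o..o
ooo..o
t=1: ....o.
o....o
o.o.o.
o.o.o.
..ooo.
.....o
t=2: o...o.
oo.oo.
o...o.
..o.o.
.oo.o.
.....o
t=3: oo.oo.
oo.oo.
o.o.o.
..o.o.
.oo.oo
oo.ooo
t=4: ......
......
o.o.o.
o.o.o.
......
......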